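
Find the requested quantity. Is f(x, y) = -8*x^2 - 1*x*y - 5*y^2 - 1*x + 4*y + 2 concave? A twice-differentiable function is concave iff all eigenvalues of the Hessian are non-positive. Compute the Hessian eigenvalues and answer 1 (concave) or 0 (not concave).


The Hessian of f(x,y) = -8*x^2 - 1*x*y - 5*y^2 - 1*x + 4*y + 2 is:
H = [[-16, -1], [-1, -10]]
Trace = -16 - 10 = -26
Determinant = -16*-10 - (-1)^2 = 159
Discriminant = (-26)^2 - 4*159 = 40.0
Eigenvalues: lambda_1 = -16.1623, lambda_2 = -9.8377
The function is concave.

1


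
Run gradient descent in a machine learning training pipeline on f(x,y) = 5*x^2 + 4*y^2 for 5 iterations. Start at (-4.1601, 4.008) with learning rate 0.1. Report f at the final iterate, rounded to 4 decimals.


Gradient descent on f(x,y) = 5*x^2 + 4*y^2.
Starting point: (-4.1601, 4.008), alpha = 0.1
Step 1: grad_x = 2*5*-4.1601 = -41.601, grad_y = 2*4*4.008 = 32.064
  x_1 = -4.1601 - 0.1*-41.601 = 0.0
  y_1 = 4.008 - 0.1*32.064 = 0.8016
Step 2: grad_x = 2*5*0.0 = 0.0, grad_y = 2*4*0.8016 = 6.4128
  x_2 = 0.0 - 0.1*0.0 = 0.0
  y_2 = 0.8016 - 0.1*6.4128 = 0.1603
Step 3: grad_x = 2*5*0.0 = 0.0, grad_y = 2*4*0.1603 = 1.2826
  x_3 = 0.0 - 0.1*0.0 = 0.0
  y_3 = 0.1603 - 0.1*1.2826 = 0.0321
Step 4: grad_x = 2*5*0.0 = 0.0, grad_y = 2*4*0.0321 = 0.2565
  x_4 = 0.0 - 0.1*0.0 = 0.0
  y_4 = 0.0321 - 0.1*0.2565 = 0.0064
Step 5: grad_x = 2*5*0.0 = 0.0, grad_y = 2*4*0.0064 = 0.0513
  x_5 = 0.0 - 0.1*0.0 = 0.0
  y_5 = 0.0064 - 0.1*0.0513 = 0.0013
f(0.0, 0.0013) = 5*0.0^2 + 4*0.0013^2 = 0.0


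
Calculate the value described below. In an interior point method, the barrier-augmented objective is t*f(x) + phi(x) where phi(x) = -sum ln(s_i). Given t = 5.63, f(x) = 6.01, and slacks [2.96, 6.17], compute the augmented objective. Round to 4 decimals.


Step 1: Compute log-barrier.
ln values: [1.0852, 1.8197]
phi = -(1.0852 + 1.8197) = -2.9049
Step 2: Compute augmented objective.
t*f(x) = 5.63*6.01 = 33.8363
Total = 33.8363 - 2.9049 = 30.9314


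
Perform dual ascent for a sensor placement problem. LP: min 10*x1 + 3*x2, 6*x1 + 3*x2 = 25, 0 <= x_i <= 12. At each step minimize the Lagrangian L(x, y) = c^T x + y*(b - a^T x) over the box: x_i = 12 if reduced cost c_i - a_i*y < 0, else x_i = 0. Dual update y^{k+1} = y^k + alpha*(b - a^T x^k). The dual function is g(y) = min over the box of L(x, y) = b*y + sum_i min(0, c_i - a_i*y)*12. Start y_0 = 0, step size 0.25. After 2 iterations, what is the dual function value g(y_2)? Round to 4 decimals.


Dual ascent for LP: min 10*x1 + 3*x2, 6*x1 + 3*x2 = 25, 0 <= x_i <= 12
Step 1: y^k = 0.0, reduced costs: (10.0, 3.0)
  x^k = (0.0, 0.0), subgradient = b - a^T x = 25.0
  y^{k+1} = 0.0 + 0.25*25.0 = 6.25
Step 2: y^k = 6.25, reduced costs: (-27.5, -15.75)
  x^k = (12.0, 12.0), subgradient = b - a^T x = -83.0
  y^{k+1} = 6.25 + 0.25*-83.0 = -14.5
Dual objective at y_2 = -14.5: reduced costs (97.0, 46.5), box minimizer x = (0.0, 0.0)
g(y_2) = b*y + (c1 - a1*y)*x1 + (c2 - a2*y)*x2 = 25*(-14.5) + 97.0*0.0 + 46.5*0.0 = -362.5 + 0.0 + 0.0 = -362.5


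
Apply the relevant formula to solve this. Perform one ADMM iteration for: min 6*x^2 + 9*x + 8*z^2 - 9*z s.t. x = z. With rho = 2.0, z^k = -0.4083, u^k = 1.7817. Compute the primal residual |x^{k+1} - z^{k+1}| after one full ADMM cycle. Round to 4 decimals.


ADMM iteration with rho = 2.0, z^k = -0.4083, u^k = 1.7817
Step 1: x-update.
Minimize 6*x^2 + 9*x + (2.0/2)*(x + 0.4083 + 1.7817)^2
FOC: (2*6 + 2.0)*x = -9 + 2.0*(-0.4083 - 1.7817)
x^{k+1} = -0.9557
Step 2: z-update.
Minimize 8*z^2 - 9*z + (2.0/2)*(-0.9557 - z + 1.7817)^2
FOC: (2*8 + 2.0)*z = 9 + 2.0*(-0.9557 + 1.7817)
z^{k+1} = 0.5918
Step 3: u-update.
u^{k+1} = 1.7817 - 0.9557 - 0.5918 = 0.2342
Step 4: Primal residual = |-0.9557 - 0.5918| = 1.5475


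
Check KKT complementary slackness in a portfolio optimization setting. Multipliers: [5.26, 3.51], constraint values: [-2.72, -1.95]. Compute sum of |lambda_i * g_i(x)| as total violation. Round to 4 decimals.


KKT complementary slackness check:
lambda_1 * g_1 = 5.26 * -2.72 = -14.3072
lambda_2 * g_2 = 3.51 * -1.95 = -6.8445
Total violation = 14.3072 + 6.8445 = 21.1517


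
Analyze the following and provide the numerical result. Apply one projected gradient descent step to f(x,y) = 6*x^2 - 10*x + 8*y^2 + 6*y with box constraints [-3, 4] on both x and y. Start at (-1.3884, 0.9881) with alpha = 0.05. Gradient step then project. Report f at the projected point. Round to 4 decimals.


Step 1: Compute gradient at (-1.3884, 0.9881).
grad_x = 2*6*-1.3884 - 10 = -26.6608
grad_y = 2*8*0.9881 + 6 = 21.8096
Step 2: Gradient step.
x_raw = -1.3884 - 0.05*-26.6608 = -0.0554
y_raw = 0.9881 - 0.05*21.8096 = -0.1024
Step 3: Project onto [-3, 4].
x_proj = clip(-0.0554) = -0.0554
y_proj = clip(-0.1024) = -0.1024
Step 4: Evaluate f.
f(-0.0554, -0.1024) = 0.0416


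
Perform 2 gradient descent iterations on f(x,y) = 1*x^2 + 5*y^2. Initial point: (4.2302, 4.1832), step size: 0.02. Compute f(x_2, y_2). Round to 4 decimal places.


Gradient descent on f(x,y) = 1*x^2 + 5*y^2.
Starting point: (4.2302, 4.1832), alpha = 0.02
Step 1: grad_x = 2*1*4.2302 = 8.4604, grad_y = 2*5*4.1832 = 41.832
  x_1 = 4.2302 - 0.02*8.4604 = 4.061
  y_1 = 4.1832 - 0.02*41.832 = 3.3466
Step 2: grad_x = 2*1*4.061 = 8.122, grad_y = 2*5*3.3466 = 33.4656
  x_2 = 4.061 - 0.02*8.122 = 3.8986
  y_2 = 3.3466 - 0.02*33.4656 = 2.6772
f(3.8986, 2.6772) = 1*3.8986^2 + 5*2.6772^2 = 51.037


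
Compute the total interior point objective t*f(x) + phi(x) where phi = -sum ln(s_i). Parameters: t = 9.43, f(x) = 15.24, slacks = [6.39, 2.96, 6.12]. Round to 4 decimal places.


Step 1: Compute log-barrier.
ln values: [1.8547, 1.0852, 1.8116]
phi = -(1.8547 + 1.0852 + 1.8116) = -4.7515
Step 2: Compute augmented objective.
t*f(x) = 9.43*15.24 = 143.7132
Total = 143.7132 - 4.7515 = 138.9617


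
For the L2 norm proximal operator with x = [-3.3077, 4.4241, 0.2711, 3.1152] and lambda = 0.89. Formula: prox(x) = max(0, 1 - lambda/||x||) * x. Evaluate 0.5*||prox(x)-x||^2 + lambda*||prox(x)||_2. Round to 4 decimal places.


Step 1: Compute ||x||.
||x|| = 6.3476
Step 2: Compute scaling factor.
scale = max(0, 1 - 0.89/6.3476) = 0.8598
Step 3: prox(x) = [-2.8439, 3.8038, 0.2331, 2.6784]
||prox(x)|| = 5.4576
Step 4: Proximal objective.
0.5*||prox-x||^2 = 0.3961
lambda*||prox|| = 4.8573
Total = 5.2533


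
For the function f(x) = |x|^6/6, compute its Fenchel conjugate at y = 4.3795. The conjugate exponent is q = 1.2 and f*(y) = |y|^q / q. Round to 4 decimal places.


The conjugate exponent q satisfies 1/p + 1/q = 1.
p = 6, so q = 6/(6 - 1) = 1.2
|y|^q = 4.3795^1.2 = 5.8845
f*(4.3795) = 5.8845 / 1.2 = 4.9037


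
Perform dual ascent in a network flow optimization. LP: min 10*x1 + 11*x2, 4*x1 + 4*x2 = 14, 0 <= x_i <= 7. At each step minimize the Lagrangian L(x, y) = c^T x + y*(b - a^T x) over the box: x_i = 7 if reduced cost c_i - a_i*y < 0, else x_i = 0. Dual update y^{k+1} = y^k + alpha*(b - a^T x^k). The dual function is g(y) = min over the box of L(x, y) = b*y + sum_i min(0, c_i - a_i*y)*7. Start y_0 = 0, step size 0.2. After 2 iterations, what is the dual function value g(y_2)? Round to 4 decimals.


Dual ascent for LP: min 10*x1 + 11*x2, 4*x1 + 4*x2 = 14, 0 <= x_i <= 7
Step 1: y^k = 0.0, reduced costs: (10.0, 11.0)
  x^k = (0.0, 0.0), subgradient = b - a^T x = 14.0
  y^{k+1} = 0.0 + 0.2*14.0 = 2.8
Step 2: y^k = 2.8, reduced costs: (-1.2, -0.2)
  x^k = (7.0, 7.0), subgradient = b - a^T x = -42.0
  y^{k+1} = 2.8 + 0.2*-42.0 = -5.6
Dual objective at y_2 = -5.6: reduced costs (32.4, 33.4), box minimizer x = (0.0, 0.0)
g(y_2) = b*y + (c1 - a1*y)*x1 + (c2 - a2*y)*x2 = 14*(-5.6) + 32.4*0.0 + 33.4*0.0 = -78.4 + 0.0 + 0.0 = -78.4


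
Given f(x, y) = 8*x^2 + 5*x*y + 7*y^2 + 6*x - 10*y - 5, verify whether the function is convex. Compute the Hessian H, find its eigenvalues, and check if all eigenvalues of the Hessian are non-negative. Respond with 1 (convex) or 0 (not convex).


The Hessian of f(x,y) = 8*x^2 + 5*x*y + 7*y^2 + 6*x - 10*y - 5 is:
H = [[16, 5], [5, 14]]
Trace = 16 + 14 = 30
Determinant = 16*14 - (5)^2 = 199
Discriminant = (30)^2 - 4*199 = 104.0
Eigenvalues: lambda_1 = 9.901, lambda_2 = 20.099
The function is convex.

1


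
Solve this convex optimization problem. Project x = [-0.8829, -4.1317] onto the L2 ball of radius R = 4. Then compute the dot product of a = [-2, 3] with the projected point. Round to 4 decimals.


Step 1: Compute ||x|| (intermediates to 6 decimals).
||x|| = sqrt((-0.8829)^2 + (-4.1317)^2) = 4.22498
Step 2: Project.
Since ||x|| > R, scale = R/||x|| = 4/4.22498 = 0.94675, proj(x) = scale * x
proj(x) = [-0.835886, -3.911687]
Step 3: Dot product.
a^T * proj(x) = -2*(-0.835886) + 3*(-3.911687) = -10.0633


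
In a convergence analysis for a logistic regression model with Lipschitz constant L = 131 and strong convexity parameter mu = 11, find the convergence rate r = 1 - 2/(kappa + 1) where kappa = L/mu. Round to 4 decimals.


Step 1: Compute the condition number.
kappa = L/mu = 131/11 = 11.9091
Step 2: Compute the convergence rate.
r = 1 - 2/(kappa + 1) = 1 - 2*mu/(L + mu) = (L - mu)/(L + mu) = 120/142 = 0.8451


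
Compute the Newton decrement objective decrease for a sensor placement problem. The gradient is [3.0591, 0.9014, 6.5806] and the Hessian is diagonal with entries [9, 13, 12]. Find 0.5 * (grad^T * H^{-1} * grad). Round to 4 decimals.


Step 1: H is diagonal, so H^(-1) * g = [0.3399, 0.0693, 0.5484].
Step 2: g^T H^(-1) g = sum_i g_i^2 / H_ii
  = (3.0591)^2/9 + (0.9014)^2/13 + (6.5806)^2/12
  = 1.0398 + 0.0625 + 3.6087 = 4.711
Step 3: Objective decrease = 0.5 * g^T H^(-1) g = 2.3555


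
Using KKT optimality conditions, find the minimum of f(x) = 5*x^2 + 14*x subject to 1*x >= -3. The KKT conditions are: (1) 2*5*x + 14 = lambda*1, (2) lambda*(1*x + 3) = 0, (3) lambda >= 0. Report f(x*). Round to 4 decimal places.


Step 1: Try lambda = 0 (constraint inactive).
Stationarity: 2*5*x + 14 = 0
x* = -14/(2*5) = -1.4
Check constraint: 1*-1.4 = -1.4 >= -3 -- satisfied.
Step 2: Compute optimal value.
f(x*) = 5*(-1.4)^2 + 14*(-1.4) = -9.8


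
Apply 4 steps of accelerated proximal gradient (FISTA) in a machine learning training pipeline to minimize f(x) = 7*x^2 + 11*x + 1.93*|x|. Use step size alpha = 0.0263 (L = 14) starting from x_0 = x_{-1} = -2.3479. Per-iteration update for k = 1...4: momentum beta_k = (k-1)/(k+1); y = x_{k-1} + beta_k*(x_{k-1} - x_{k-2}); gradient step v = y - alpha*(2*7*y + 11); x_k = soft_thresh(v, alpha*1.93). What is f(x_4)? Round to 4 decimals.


FISTA on f(x) = 7*x^2 + 11*x + 1.93*|x|
L = 14, alpha = 0.0263
Iteration 1: beta = 0.0, y = -2.3479 + 0.0*(-2.3479 + 2.3479) = -2.3479
  grad(y) = -21.8706, v = y - alpha*grad = -1.7727
  prox(v) = soft_thresh(-1.7727, 0.0508) = -1.7219
Iteration 2: beta = 0.3333, y = -1.7219 + 0.3333*(-1.7219 + 2.3479) = -1.5133
  grad(y) = -10.1861, v = y - alpha*grad = -1.2454
  prox(v) = soft_thresh(-1.2454, 0.0508) = -1.1946
Iteration 3: beta = 0.5, y = -1.1946 + 0.5*(-1.1946 + 1.7219) = -0.931
  grad(y) = -2.0338, v = y - alpha*grad = -0.8775
  prox(v) = soft_thresh(-0.8775, 0.0508) = -0.8267
Iteration 4: beta = 0.6, y = -0.8267 + 0.6*(-0.8267 + 1.1946) = -0.606
  grad(y) = 2.516, v = y - alpha*grad = -0.6722
  prox(v) = soft_thresh(-0.6722, 0.0508) = -0.6214
f(x_4) = 7*(-0.6214)^2 + 11*(-0.6214) + 1.93*|-0.6214| = -2.9331


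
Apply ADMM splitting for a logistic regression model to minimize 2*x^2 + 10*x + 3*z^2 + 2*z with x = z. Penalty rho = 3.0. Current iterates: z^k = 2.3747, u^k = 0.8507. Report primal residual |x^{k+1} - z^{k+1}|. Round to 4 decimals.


ADMM iteration with rho = 3.0, z^k = 2.3747, u^k = 0.8507
Step 1: x-update.
Minimize 2*x^2 + 10*x + (3.0/2)*(x - 2.3747 + 0.8507)^2
FOC: (2*2 + 3.0)*x = -10 + 3.0*(2.3747 - 0.8507)
x^{k+1} = -0.7754
Step 2: z-update.
Minimize 3*z^2 + 2*z + (3.0/2)*(-0.7754 - z + 0.8507)^2
FOC: (2*3 + 3.0)*z = -2 + 3.0*(-0.7754 + 0.8507)
z^{k+1} = -0.1971
Step 3: u-update.
u^{k+1} = 0.8507 - 0.7754 + 0.1971 = 0.2724
Step 4: Primal residual = |-0.7754 + 0.1971| = 0.5783


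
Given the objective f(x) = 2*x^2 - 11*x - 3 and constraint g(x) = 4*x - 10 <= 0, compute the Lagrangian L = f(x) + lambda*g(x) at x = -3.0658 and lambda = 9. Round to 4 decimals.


Step 1: Evaluate f(x).
f(-3.0658) = 2*(-3.0658)^2 - 11*(-3.0658) - 3 = 49.5221
Step 2: Evaluate g(x).
g(-3.0658) = 4*-3.0658 - 10 = -22.2632
Step 3: Compute Lagrangian.
L = 49.5221 + 9*-22.2632 = -150.8467


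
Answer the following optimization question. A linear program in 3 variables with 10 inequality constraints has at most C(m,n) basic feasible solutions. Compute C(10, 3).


Each vertex corresponds to some choice of n active constraints out of m, so the number of vertices is at most C(m, n) = m! / (n!(m-n)!).
m = 10, n = 3
Numerator: 10 * 9 * 8
Denominator: 3! = 6
C(10, 3) = 120


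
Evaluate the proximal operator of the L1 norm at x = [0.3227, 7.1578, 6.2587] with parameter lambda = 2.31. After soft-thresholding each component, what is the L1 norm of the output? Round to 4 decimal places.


Soft-thresholding with lambda = 2.31:
prox(0.3227) = sign(0.3227)*max(|0.3227| - 2.31, 0) = 0.0
prox(7.1578) = sign(7.1578)*max(|7.1578| - 2.31, 0) = 4.8478
prox(6.2587) = sign(6.2587)*max(|6.2587| - 2.31, 0) = 3.9487
prox(x) = [0.0, 4.8478, 3.9487]
||prox(x)||_1 = 0.0 + 4.8478 + 3.9487 = 8.7965


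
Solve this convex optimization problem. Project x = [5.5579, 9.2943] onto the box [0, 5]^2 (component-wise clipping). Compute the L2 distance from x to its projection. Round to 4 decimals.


Project each component onto [0, 5].
clip(5.5579) = 5.0, clip(9.2943) = 5.0
Projection = [5.0, 5.0]
Squared diffs: [0.3113, 18.441]
Distance = sqrt(18.7523) = 4.3304


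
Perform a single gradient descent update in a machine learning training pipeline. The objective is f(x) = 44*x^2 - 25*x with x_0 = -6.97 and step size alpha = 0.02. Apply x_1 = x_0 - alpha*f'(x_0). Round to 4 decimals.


We compute the gradient at x_0 and apply the update.
f'(x) = 88*x - 25
f'(-6.97) = 88*-6.97 - 25 = -638.36
x_1 = -6.97 - 0.02*-638.36 = 5.7972


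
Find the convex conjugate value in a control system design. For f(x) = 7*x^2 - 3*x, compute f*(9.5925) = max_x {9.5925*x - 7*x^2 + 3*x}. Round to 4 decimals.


f*(y) = sup_x {y*x - a*x^2 - b*x} = sup_x {(y-b)*x - a*x^2}
FOC: (y - b) - 2a*x = 0 => x* = (y - b)/(2a)
x* = (9.5925 + 3)/(2*7) = 0.8995
f*(9.5925) = (y-b)^2/(4a) = (9.5925 + 3)^2/(4*7)
= 158.5711/28 = 5.6633


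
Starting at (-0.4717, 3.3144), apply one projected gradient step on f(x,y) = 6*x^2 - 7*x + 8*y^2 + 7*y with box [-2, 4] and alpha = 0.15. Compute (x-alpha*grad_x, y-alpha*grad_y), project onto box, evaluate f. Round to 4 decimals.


Step 1: Compute gradient at (-0.4717, 3.3144).
grad_x = 2*6*-0.4717 - 7 = -12.6604
grad_y = 2*8*3.3144 + 7 = 60.0304
Step 2: Gradient step.
x_raw = -0.4717 - 0.15*-12.6604 = 1.4274
y_raw = 3.3144 - 0.15*60.0304 = -5.6902
Step 3: Project onto [-2, 4].
x_proj = clip(1.4274) = 1.4274
y_proj = clip(-5.6902) = -2.0
Step 4: Evaluate f.
f(1.4274, -2.0) = 20.2326


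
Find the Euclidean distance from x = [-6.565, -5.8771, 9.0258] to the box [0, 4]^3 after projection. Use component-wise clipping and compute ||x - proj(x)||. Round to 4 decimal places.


Project each component onto [0, 4].
clip(-6.565) = 0.0, clip(-5.8771) = 0.0, clip(9.0258) = 4.0
Projection = [0.0, 0.0, 4.0]
Squared diffs: [43.0992, 34.5403, 25.2587]
Distance = sqrt(102.8982) = 10.1439


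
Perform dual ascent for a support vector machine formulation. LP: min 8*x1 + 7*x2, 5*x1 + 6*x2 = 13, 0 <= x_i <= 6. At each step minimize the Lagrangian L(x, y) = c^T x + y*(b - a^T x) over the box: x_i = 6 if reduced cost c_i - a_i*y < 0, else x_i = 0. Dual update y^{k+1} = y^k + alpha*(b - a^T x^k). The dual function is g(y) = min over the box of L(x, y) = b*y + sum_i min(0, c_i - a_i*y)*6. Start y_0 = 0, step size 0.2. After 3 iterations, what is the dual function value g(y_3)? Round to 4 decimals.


Dual ascent for LP: min 8*x1 + 7*x2, 5*x1 + 6*x2 = 13, 0 <= x_i <= 6
Step 1: y^k = 0.0, reduced costs: (8.0, 7.0)
  x^k = (0.0, 0.0), subgradient = b - a^T x = 13.0
  y^{k+1} = 0.0 + 0.2*13.0 = 2.6
Step 2: y^k = 2.6, reduced costs: (-5.0, -8.6)
  x^k = (6.0, 6.0), subgradient = b - a^T x = -53.0
  y^{k+1} = 2.6 + 0.2*-53.0 = -8.0
Step 3: y^k = -8.0, reduced costs: (48.0, 55.0)
  x^k = (0.0, 0.0), subgradient = b - a^T x = 13.0
  y^{k+1} = -8.0 + 0.2*13.0 = -5.4
Dual objective at y_3 = -5.4: reduced costs (35.0, 39.4), box minimizer x = (0.0, 0.0)
g(y_3) = b*y + (c1 - a1*y)*x1 + (c2 - a2*y)*x2 = 13*(-5.4) + 35.0*0.0 + 39.4*0.0 = -70.2 + 0.0 + 0.0 = -70.2


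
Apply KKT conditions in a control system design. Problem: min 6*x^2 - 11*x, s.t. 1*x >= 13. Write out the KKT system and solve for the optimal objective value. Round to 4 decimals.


Step 1: Try lambda = 0 (constraint inactive).
x_unc = 11/(2*6) = 0.9167
Check: 1*0.9167 = 0.9167 < 13 -- violated!
Step 2: Constraint must be active: 1*x = 13
x* = 13/1 = 13.0
lambda = (2*6*13.0 - 11)/1 = 145.0
Step 3: Compute optimal value.
f(x*) = 6*13.0^2 - 11*13.0 = 871.0


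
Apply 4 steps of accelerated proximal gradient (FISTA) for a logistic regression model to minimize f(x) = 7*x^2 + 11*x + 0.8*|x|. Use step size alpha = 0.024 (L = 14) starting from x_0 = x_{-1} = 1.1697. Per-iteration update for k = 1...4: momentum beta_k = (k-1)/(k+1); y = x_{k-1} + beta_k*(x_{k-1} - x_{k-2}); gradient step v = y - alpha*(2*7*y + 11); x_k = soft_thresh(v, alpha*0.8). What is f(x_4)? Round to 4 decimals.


FISTA on f(x) = 7*x^2 + 11*x + 0.8*|x|
L = 14, alpha = 0.024
Iteration 1: beta = 0.0, y = 1.1697 + 0.0*(1.1697 - 1.1697) = 1.1697
  grad(y) = 27.3758, v = y - alpha*grad = 0.5127
  prox(v) = soft_thresh(0.5127, 0.0192) = 0.4935
Iteration 2: beta = 0.3333, y = 0.4935 + 0.3333*(0.4935 - 1.1697) = 0.2681
  grad(y) = 14.753, v = y - alpha*grad = -0.086
  prox(v) = soft_thresh(-0.086, 0.0192) = -0.0668
Iteration 3: beta = 0.5, y = -0.0668 + 0.5*(-0.0668 - 0.4935) = -0.3469
  grad(y) = 6.1429, v = y - alpha*grad = -0.4944
  prox(v) = soft_thresh(-0.4944, 0.0192) = -0.4752
Iteration 4: beta = 0.6, y = -0.4752 + 0.6*(-0.4752 + 0.0668) = -0.7202
  grad(y) = 0.9174, v = y - alpha*grad = -0.7422
  prox(v) = soft_thresh(-0.7422, 0.0192) = -0.723
f(x_4) = 7*(-0.723)^2 + 11*(-0.723) + 0.8*|-0.723| = -3.7155


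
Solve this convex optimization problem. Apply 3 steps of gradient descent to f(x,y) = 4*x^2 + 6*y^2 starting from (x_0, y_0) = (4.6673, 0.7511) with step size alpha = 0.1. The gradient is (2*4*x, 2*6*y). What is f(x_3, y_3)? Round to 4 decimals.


Gradient descent on f(x,y) = 4*x^2 + 6*y^2.
Starting point: (4.6673, 0.7511), alpha = 0.1
Step 1: grad_x = 2*4*4.6673 = 37.3384, grad_y = 2*6*0.7511 = 9.0132
  x_1 = 4.6673 - 0.1*37.3384 = 0.9335
  y_1 = 0.7511 - 0.1*9.0132 = -0.1502
Step 2: grad_x = 2*4*0.9335 = 7.4677, grad_y = 2*6*-0.1502 = -1.8026
  x_2 = 0.9335 - 0.1*7.4677 = 0.1867
  y_2 = -0.1502 - 0.1*-1.8026 = 0.03
Step 3: grad_x = 2*4*0.1867 = 1.4935, grad_y = 2*6*0.03 = 0.3605
  x_3 = 0.1867 - 0.1*1.4935 = 0.0373
  y_3 = 0.03 - 0.1*0.3605 = -0.006
f(0.0373, -0.006) = 4*0.0373^2 + 6*(-0.006)^2 = 0.0058


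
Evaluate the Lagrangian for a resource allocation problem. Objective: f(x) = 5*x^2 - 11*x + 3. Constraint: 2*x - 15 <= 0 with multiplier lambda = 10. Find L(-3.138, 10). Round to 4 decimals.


Step 1: Evaluate f(x).
f(-3.138) = 5*(-3.138)^2 - 11*(-3.138) + 3 = 86.7532
Step 2: Evaluate g(x).
g(-3.138) = 2*-3.138 - 15 = -21.276
Step 3: Compute Lagrangian.
L = 86.7532 + 10*-21.276 = -126.0068


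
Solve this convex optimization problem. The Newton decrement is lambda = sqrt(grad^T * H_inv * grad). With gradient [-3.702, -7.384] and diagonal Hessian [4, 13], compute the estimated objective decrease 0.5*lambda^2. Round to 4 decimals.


Step 1: H is diagonal, so H^(-1) * g = [-0.9255, -0.568].
Step 2: g^T H^(-1) g = sum_i g_i^2 / H_ii
  = (-3.702)^2/4 + (-7.384)^2/13
  = 3.4262 + 4.1941 = 7.6203
Step 3: Objective decrease = 0.5 * g^T H^(-1) g = 3.8102


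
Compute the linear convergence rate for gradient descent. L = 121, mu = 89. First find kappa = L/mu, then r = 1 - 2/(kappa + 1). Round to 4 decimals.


Step 1: Compute the condition number.
kappa = L/mu = 121/89 = 1.3596
Step 2: Compute the convergence rate.
r = 1 - 2/(kappa + 1) = 1 - 2*mu/(L + mu) = (L - mu)/(L + mu) = 32/210 = 0.1524


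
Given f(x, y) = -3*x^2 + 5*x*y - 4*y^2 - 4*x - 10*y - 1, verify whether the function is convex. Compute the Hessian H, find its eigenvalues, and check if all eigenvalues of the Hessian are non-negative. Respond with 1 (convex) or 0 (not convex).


The Hessian of f(x,y) = -3*x^2 + 5*x*y - 4*y^2 - 4*x - 10*y - 1 is:
H = [[-6, 5], [5, -8]]
Trace = -6 - 8 = -14
Determinant = -6*-8 - (5)^2 = 23
Discriminant = (-14)^2 - 4*23 = 104.0
Eigenvalues: lambda_1 = -12.099, lambda_2 = -1.901
The function is not convex.

0


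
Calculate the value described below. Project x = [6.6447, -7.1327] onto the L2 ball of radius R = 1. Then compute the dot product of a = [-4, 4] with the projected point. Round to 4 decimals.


Step 1: Compute ||x|| (intermediates to 6 decimals).
||x|| = sqrt(6.6447^2 + (-7.1327)^2) = 9.748202
Step 2: Project.
Since ||x|| > R, scale = R/||x|| = 1/9.748202 = 0.102583, proj(x) = scale * x
proj(x) = [0.681633, -0.731694]
Step 3: Dot product.
a^T * proj(x) = -4*0.681633 + 4*(-0.731694) = -5.6533


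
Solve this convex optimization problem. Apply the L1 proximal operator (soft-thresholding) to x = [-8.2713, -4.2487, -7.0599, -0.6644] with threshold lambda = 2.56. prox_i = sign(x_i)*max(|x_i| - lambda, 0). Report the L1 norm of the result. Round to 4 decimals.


Soft-thresholding with lambda = 2.56:
prox(-8.2713) = sign(-8.2713)*max(|-8.2713| - 2.56, 0) = -5.7113
prox(-4.2487) = sign(-4.2487)*max(|-4.2487| - 2.56, 0) = -1.6887
prox(-7.0599) = sign(-7.0599)*max(|-7.0599| - 2.56, 0) = -4.4999
prox(-0.6644) = sign(-0.6644)*max(|-0.6644| - 2.56, 0) = 0.0
prox(x) = [-5.7113, -1.6887, -4.4999, 0.0]
||prox(x)||_1 = 5.7113 + 1.6887 + 4.4999 + 0.0 = 11.8999


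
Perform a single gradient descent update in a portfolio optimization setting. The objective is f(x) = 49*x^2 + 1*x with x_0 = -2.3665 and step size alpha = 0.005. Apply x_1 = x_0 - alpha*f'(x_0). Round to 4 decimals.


We compute the gradient at x_0 and apply the update.
f'(x) = 98*x + 1
f'(-2.3665) = 98*-2.3665 + 1 = -230.917
x_1 = -2.3665 - 0.005*-230.917 = -1.2119


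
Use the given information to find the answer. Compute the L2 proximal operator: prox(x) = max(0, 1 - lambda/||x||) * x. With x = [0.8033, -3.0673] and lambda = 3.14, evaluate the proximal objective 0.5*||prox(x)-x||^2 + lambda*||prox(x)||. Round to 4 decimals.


Step 1: Compute ||x||.
||x|| = 3.1707
Step 2: Compute scaling factor.
scale = max(0, 1 - 3.14/3.1707) = 0.0097
Step 3: prox(x) = [0.0078, -0.0297]
||prox(x)|| = 0.0307
Step 4: Proximal objective.
0.5*||prox-x||^2 = 4.9298
lambda*||prox|| = 0.0964
Total = 5.0263


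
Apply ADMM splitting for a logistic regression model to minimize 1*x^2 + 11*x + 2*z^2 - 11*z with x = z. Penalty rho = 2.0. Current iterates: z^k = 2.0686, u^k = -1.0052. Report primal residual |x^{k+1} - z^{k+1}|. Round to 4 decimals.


ADMM iteration with rho = 2.0, z^k = 2.0686, u^k = -1.0052
Step 1: x-update.
Minimize 1*x^2 + 11*x + (2.0/2)*(x - 2.0686 - 1.0052)^2
FOC: (2*1 + 2.0)*x = -11 + 2.0*(2.0686 + 1.0052)
x^{k+1} = -1.2131
Step 2: z-update.
Minimize 2*z^2 - 11*z + (2.0/2)*(-1.2131 - z - 1.0052)^2
FOC: (2*2 + 2.0)*z = 11 + 2.0*(-1.2131 - 1.0052)
z^{k+1} = 1.0939
Step 3: u-update.
u^{k+1} = -1.0052 - 1.2131 - 1.0939 = -3.3122
Step 4: Primal residual = |-1.2131 - 1.0939| = 2.307


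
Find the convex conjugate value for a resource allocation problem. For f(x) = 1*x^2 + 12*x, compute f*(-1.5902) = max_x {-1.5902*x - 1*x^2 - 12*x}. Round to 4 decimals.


f*(y) = sup_x {y*x - a*x^2 - b*x} = sup_x {(y-b)*x - a*x^2}
FOC: (y - b) - 2a*x = 0 => x* = (y - b)/(2a)
x* = (-1.5902 - 12)/(2*1) = -6.7951
f*(-1.5902) = (y-b)^2/(4a) = (-1.5902 - 12)^2/(4*1)
= 184.6935/4 = 46.1734


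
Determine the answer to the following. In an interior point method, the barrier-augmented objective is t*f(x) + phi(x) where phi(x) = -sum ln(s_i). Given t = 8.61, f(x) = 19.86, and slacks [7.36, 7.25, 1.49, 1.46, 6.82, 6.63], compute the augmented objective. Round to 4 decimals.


Step 1: Compute log-barrier.
ln values: [1.9961, 1.981, 0.3988, 0.3784, 1.9199, 1.8916]
phi = -(1.9961 + 1.981 + 0.3988 + 0.3784 + 1.9199 + 1.8916) = -8.5657
Step 2: Compute augmented objective.
t*f(x) = 8.61*19.86 = 170.9946
Total = 170.9946 - 8.5657 = 162.4289


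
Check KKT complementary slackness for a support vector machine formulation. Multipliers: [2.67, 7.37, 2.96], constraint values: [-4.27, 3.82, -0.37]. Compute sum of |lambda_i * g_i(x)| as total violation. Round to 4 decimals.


KKT complementary slackness check:
lambda_1 * g_1 = 2.67 * -4.27 = -11.4009
lambda_2 * g_2 = 7.37 * 3.82 = 28.1534
lambda_3 * g_3 = 2.96 * -0.37 = -1.0952
Total violation = 11.4009 + 28.1534 + 1.0952 = 40.6495


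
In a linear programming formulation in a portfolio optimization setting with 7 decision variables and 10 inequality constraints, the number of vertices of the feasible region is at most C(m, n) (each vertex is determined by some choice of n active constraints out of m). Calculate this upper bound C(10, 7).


Each vertex corresponds to some choice of n active constraints out of m, so the number of vertices is at most C(m, n) = m! / (n!(m-n)!).
m = 10, n = 7
Numerator: 10 * 9 * 8 * 7 * 6 * 5 * 4
Denominator: 7! = 5040
C(10, 7) = 120


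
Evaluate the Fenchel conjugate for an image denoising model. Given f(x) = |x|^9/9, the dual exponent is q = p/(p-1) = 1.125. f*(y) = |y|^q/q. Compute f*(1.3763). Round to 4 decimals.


The conjugate exponent q satisfies 1/p + 1/q = 1.
p = 9, so q = 9/(9 - 1) = 1.125
|y|^q = 1.3763^1.125 = 1.4324
f*(1.3763) = 1.4324 / 1.125 = 1.2732


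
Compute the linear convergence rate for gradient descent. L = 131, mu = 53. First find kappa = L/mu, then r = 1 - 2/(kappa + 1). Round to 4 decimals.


Step 1: Compute the condition number.
kappa = L/mu = 131/53 = 2.4717
Step 2: Compute the convergence rate.
r = 1 - 2/(kappa + 1) = 1 - 2*mu/(L + mu) = (L - mu)/(L + mu) = 78/184 = 0.4239


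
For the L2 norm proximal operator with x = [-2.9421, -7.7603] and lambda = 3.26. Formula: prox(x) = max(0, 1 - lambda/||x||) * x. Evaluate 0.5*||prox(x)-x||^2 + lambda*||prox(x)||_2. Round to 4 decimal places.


Step 1: Compute ||x||.
||x|| = 8.2993
Step 2: Compute scaling factor.
scale = max(0, 1 - 3.26/8.2993) = 0.6072
Step 3: prox(x) = [-1.7864, -4.712]
||prox(x)|| = 5.0393
Step 4: Proximal objective.
0.5*||prox-x||^2 = 5.3138
lambda*||prox|| = 16.4281
Total = 21.7419


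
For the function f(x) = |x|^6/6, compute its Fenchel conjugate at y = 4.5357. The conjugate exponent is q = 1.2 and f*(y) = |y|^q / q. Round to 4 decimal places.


The conjugate exponent q satisfies 1/p + 1/q = 1.
p = 6, so q = 6/(6 - 1) = 1.2
|y|^q = 4.5357^1.2 = 6.1372
f*(4.5357) = 6.1372 / 1.2 = 5.1144


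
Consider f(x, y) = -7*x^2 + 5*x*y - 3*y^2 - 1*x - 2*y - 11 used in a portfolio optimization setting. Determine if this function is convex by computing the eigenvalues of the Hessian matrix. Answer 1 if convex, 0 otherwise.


The Hessian of f(x,y) = -7*x^2 + 5*x*y - 3*y^2 - 1*x - 2*y - 11 is:
H = [[-14, 5], [5, -6]]
Trace = -14 - 6 = -20
Determinant = -14*-6 - (5)^2 = 59
Discriminant = (-20)^2 - 4*59 = 164.0
Eigenvalues: lambda_1 = -16.4031, lambda_2 = -3.5969
The function is not convex.

0


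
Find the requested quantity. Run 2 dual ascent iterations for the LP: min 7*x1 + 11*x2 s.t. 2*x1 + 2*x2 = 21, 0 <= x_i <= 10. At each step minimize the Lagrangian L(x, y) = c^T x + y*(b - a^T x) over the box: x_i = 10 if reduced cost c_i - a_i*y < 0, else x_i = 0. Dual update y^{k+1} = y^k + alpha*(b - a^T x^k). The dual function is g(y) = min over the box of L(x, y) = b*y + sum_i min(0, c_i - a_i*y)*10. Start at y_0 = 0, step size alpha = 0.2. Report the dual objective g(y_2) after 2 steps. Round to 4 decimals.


Dual ascent for LP: min 7*x1 + 11*x2, 2*x1 + 2*x2 = 21, 0 <= x_i <= 10
Step 1: y^k = 0.0, reduced costs: (7.0, 11.0)
  x^k = (0.0, 0.0), subgradient = b - a^T x = 21.0
  y^{k+1} = 0.0 + 0.2*21.0 = 4.2
Step 2: y^k = 4.2, reduced costs: (-1.4, 2.6)
  x^k = (10.0, 0.0), subgradient = b - a^T x = 1.0
  y^{k+1} = 4.2 + 0.2*1.0 = 4.4
Dual objective at y_2 = 4.4: reduced costs (-1.8, 2.2), box minimizer x = (10.0, 0.0)
g(y_2) = b*y + (c1 - a1*y)*x1 + (c2 - a2*y)*x2 = 21*4.4 + (-1.8)*10.0 + 2.2*0.0 = 92.4 - 18.0 + 0.0 = 74.4


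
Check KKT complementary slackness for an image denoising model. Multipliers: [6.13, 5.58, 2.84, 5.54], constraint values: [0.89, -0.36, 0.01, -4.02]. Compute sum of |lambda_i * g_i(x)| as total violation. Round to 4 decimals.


KKT complementary slackness check:
lambda_1 * g_1 = 6.13 * 0.89 = 5.4557
lambda_2 * g_2 = 5.58 * -0.36 = -2.0088
lambda_3 * g_3 = 2.84 * 0.01 = 0.0284
lambda_4 * g_4 = 5.54 * -4.02 = -22.2708
Total violation = 5.4557 + 2.0088 + 0.0284 + 22.2708 = 29.7637


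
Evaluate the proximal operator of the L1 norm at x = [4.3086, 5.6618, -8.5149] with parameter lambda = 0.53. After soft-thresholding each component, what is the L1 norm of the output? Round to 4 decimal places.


Soft-thresholding with lambda = 0.53:
prox(4.3086) = sign(4.3086)*max(|4.3086| - 0.53, 0) = 3.7786
prox(5.6618) = sign(5.6618)*max(|5.6618| - 0.53, 0) = 5.1318
prox(-8.5149) = sign(-8.5149)*max(|-8.5149| - 0.53, 0) = -7.9849
prox(x) = [3.7786, 5.1318, -7.9849]
||prox(x)||_1 = 3.7786 + 5.1318 + 7.9849 = 16.8953


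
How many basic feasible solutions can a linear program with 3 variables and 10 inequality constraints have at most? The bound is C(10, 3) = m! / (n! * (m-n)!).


Each vertex corresponds to some choice of n active constraints out of m, so the number of vertices is at most C(m, n) = m! / (n!(m-n)!).
m = 10, n = 3
Numerator: 10 * 9 * 8
Denominator: 3! = 6
C(10, 3) = 120


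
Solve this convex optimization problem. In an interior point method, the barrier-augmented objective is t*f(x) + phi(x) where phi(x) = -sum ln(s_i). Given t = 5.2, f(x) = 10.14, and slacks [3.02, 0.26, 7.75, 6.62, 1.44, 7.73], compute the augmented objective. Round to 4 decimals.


Step 1: Compute log-barrier.
ln values: [1.1053, -1.3471, 2.0477, 1.8901, 0.3646, 2.0451]
phi = -(1.1053 - 1.3471 + 2.0477 + 1.8901 + 0.3646 + 2.0451) = -6.1057
Step 2: Compute augmented objective.
t*f(x) = 5.2*10.14 = 52.728
Total = 52.728 - 6.1057 = 46.6223


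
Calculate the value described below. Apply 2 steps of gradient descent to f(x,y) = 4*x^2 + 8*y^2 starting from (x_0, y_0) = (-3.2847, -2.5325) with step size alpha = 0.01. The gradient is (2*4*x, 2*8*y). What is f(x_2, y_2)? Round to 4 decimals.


Gradient descent on f(x,y) = 4*x^2 + 8*y^2.
Starting point: (-3.2847, -2.5325), alpha = 0.01
Step 1: grad_x = 2*4*-3.2847 = -26.2776, grad_y = 2*8*-2.5325 = -40.52
  x_1 = -3.2847 - 0.01*-26.2776 = -3.0219
  y_1 = -2.5325 - 0.01*-40.52 = -2.1273
Step 2: grad_x = 2*4*-3.0219 = -24.1754, grad_y = 2*8*-2.1273 = -34.0368
  x_2 = -3.0219 - 0.01*-24.1754 = -2.7802
  y_2 = -2.1273 - 0.01*-34.0368 = -1.7869
f(-2.7802, -1.7869) = 4*(-2.7802)^2 + 8*(-1.7869)^2 = 56.4624


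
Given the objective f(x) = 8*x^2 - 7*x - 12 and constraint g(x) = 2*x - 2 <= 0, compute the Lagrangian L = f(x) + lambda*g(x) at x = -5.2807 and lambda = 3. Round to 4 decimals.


Step 1: Evaluate f(x).
f(-5.2807) = 8*(-5.2807)^2 - 7*(-5.2807) - 12 = 248.0512
Step 2: Evaluate g(x).
g(-5.2807) = 2*-5.2807 - 2 = -12.5614
Step 3: Compute Lagrangian.
L = 248.0512 + 3*-12.5614 = 210.367


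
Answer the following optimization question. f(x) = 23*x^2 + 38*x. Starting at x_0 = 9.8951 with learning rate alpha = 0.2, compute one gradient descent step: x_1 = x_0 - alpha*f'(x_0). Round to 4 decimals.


We compute the gradient at x_0 and apply the update.
f'(x) = 46*x + 38
f'(9.8951) = 46*9.8951 + 38 = 493.1746
x_1 = 9.8951 - 0.2*493.1746 = -88.7398


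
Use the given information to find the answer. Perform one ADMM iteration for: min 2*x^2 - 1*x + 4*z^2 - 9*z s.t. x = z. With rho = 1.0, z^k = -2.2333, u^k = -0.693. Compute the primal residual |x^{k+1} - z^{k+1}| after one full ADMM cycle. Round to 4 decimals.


ADMM iteration with rho = 1.0, z^k = -2.2333, u^k = -0.693
Step 1: x-update.
Minimize 2*x^2 - 1*x + (1.0/2)*(x + 2.2333 - 0.693)^2
FOC: (2*2 + 1.0)*x = 1 + 1.0*(-2.2333 + 0.693)
x^{k+1} = -0.1081
Step 2: z-update.
Minimize 4*z^2 - 9*z + (1.0/2)*(-0.1081 - z - 0.693)^2
FOC: (2*4 + 1.0)*z = 9 + 1.0*(-0.1081 - 0.693)
z^{k+1} = 0.911
Step 3: u-update.
u^{k+1} = -0.693 - 0.1081 - 0.911 = -1.7121
Step 4: Primal residual = |-0.1081 - 0.911| = 1.0191


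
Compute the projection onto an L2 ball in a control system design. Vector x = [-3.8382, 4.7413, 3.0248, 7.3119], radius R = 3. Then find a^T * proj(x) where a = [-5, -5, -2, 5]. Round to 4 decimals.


Step 1: Compute ||x|| (intermediates to 6 decimals).
||x|| = sqrt((-3.8382)^2 + 4.7413^2 + 3.0248^2 + 7.3119^2) = 9.991246
Step 2: Project.
Since ||x|| > R, scale = R/||x|| = 3/9.991246 = 0.300263, proj(x) = scale * x
proj(x) = [-1.152469, 1.423637, 0.908236, 2.195493]
Step 3: Dot product.
a^T * proj(x) = -5*(-1.152469) - 5*1.423637 - 2*0.908236 + 5*2.195493 = 7.8052


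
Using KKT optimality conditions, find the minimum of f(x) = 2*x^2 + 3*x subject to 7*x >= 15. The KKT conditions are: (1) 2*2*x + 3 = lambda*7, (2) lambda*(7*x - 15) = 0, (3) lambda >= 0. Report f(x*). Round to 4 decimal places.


Step 1: Try lambda = 0 (constraint inactive).
x_unc = -3/(2*2) = -0.75
Check: 7*-0.75 = -5.25 < 15 -- violated!
Step 2: Constraint must be active: 7*x = 15
x* = 15/7 = 2.1429 (rounded; the exact value 15/7 is used below)
lambda = (2*2*(15/7) + 3)/7 = 1.6531
Step 3: Compute optimal value.
f(x*) = 2*(15/7)^2 + 3*(15/7) = 15.6122


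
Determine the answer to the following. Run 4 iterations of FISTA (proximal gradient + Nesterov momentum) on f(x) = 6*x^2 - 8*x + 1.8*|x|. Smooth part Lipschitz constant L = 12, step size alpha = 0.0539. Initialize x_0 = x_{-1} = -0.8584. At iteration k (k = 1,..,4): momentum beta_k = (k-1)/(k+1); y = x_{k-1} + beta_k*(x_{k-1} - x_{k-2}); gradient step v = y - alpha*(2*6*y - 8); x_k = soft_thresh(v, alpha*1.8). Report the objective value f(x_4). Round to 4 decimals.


FISTA on f(x) = 6*x^2 - 8*x + 1.8*|x|
L = 12, alpha = 0.0539
Iteration 1: beta = 0.0, y = -0.8584 + 0.0*(-0.8584 + 0.8584) = -0.8584
  grad(y) = -18.3008, v = y - alpha*grad = 0.128
  prox(v) = soft_thresh(0.128, 0.097) = 0.031
Iteration 2: beta = 0.3333, y = 0.031 + 0.3333*(0.031 + 0.8584) = 0.3275
  grad(y) = -4.0705, v = y - alpha*grad = 0.5469
  prox(v) = soft_thresh(0.5469, 0.097) = 0.4498
Iteration 3: beta = 0.5, y = 0.4498 + 0.5*(0.4498 - 0.031) = 0.6593
  grad(y) = -0.0889, v = y - alpha*grad = 0.6641
  prox(v) = soft_thresh(0.6641, 0.097) = 0.567
Iteration 4: beta = 0.6, y = 0.567 + 0.6*(0.567 - 0.4498) = 0.6373
  grad(y) = -0.3518, v = y - alpha*grad = 0.6563
  prox(v) = soft_thresh(0.6563, 0.097) = 0.5593
f(x_4) = 6*0.5593^2 - 8*0.5593 + 1.8*|0.5593| = -1.5908


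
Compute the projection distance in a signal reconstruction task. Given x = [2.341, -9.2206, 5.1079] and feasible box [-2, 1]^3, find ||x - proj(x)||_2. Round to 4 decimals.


Project each component onto [-2, 1].
clip(2.341) = 1.0, clip(-9.2206) = -2.0, clip(5.1079) = 1.0
Projection = [1.0, -2.0, 1.0]
Squared diffs: [1.7983, 52.1371, 16.8748]
Distance = sqrt(70.8102) = 8.4149


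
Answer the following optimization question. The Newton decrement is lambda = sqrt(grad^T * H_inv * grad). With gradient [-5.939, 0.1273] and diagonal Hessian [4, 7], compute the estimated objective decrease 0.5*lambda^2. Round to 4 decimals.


Step 1: H is diagonal, so H^(-1) * g = [-1.4848, 0.0182].
Step 2: g^T H^(-1) g = sum_i g_i^2 / H_ii
  = (-5.939)^2/4 + (0.1273)^2/7
  = 8.8179 + 0.0023 = 8.8202
Step 3: Objective decrease = 0.5 * g^T H^(-1) g = 4.4101


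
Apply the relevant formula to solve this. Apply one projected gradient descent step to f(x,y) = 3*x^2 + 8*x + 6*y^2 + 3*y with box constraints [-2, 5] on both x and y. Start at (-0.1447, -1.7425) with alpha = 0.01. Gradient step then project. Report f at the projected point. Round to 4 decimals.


Step 1: Compute gradient at (-0.1447, -1.7425).
grad_x = 2*3*-0.1447 + 8 = 7.1318
grad_y = 2*6*-1.7425 + 3 = -17.91
Step 2: Gradient step.
x_raw = -0.1447 - 0.01*7.1318 = -0.216
y_raw = -1.7425 - 0.01*-17.91 = -1.5634
Step 3: Project onto [-2, 5].
x_proj = clip(-0.216) = -0.216
y_proj = clip(-1.5634) = -1.5634
Step 4: Evaluate f.
f(-0.216, -1.5634) = 8.387


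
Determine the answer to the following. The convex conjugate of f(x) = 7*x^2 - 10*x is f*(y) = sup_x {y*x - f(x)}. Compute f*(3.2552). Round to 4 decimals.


f*(y) = sup_x {y*x - a*x^2 - b*x} = sup_x {(y-b)*x - a*x^2}
FOC: (y - b) - 2a*x = 0 => x* = (y - b)/(2a)
x* = (3.2552 + 10)/(2*7) = 0.9468
f*(3.2552) = (y-b)^2/(4a) = (3.2552 + 10)^2/(4*7)
= 175.7003/28 = 6.275


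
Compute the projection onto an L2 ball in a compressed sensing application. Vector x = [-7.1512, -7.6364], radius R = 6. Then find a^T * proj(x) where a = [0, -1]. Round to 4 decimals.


Step 1: Compute ||x|| (intermediates to 6 decimals).
||x|| = sqrt((-7.1512)^2 + (-7.6364)^2) = 10.462039
Step 2: Project.
Since ||x|| > R, scale = R/||x|| = 6/10.462039 = 0.573502, proj(x) = scale * x
proj(x) = [-4.101228, -4.379491]
Step 3: Dot product.
a^T * proj(x) = 0*(-4.101228) - 1*(-4.379491) = 4.3795


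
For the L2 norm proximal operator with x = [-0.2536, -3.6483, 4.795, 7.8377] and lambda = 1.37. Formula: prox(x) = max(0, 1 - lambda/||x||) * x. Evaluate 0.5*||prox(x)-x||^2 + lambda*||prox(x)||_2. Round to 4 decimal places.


Step 1: Compute ||x||.
||x|| = 9.8892
Step 2: Compute scaling factor.
scale = max(0, 1 - 1.37/9.8892) = 0.8615
Step 3: prox(x) = [-0.2185, -3.1429, 4.1307, 6.7519]
||prox(x)|| = 8.5192
Step 4: Proximal objective.
0.5*||prox-x||^2 = 0.9385
lambda*||prox|| = 11.6713
Total = 12.6097


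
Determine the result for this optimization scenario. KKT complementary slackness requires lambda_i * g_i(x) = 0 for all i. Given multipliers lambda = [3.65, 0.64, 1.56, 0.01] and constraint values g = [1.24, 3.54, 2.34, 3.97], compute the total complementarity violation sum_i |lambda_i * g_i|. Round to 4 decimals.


KKT complementary slackness check:
lambda_1 * g_1 = 3.65 * 1.24 = 4.526
lambda_2 * g_2 = 0.64 * 3.54 = 2.2656
lambda_3 * g_3 = 1.56 * 2.34 = 3.6504
lambda_4 * g_4 = 0.01 * 3.97 = 0.0397
Total violation = 4.526 + 2.2656 + 3.6504 + 0.0397 = 10.4817


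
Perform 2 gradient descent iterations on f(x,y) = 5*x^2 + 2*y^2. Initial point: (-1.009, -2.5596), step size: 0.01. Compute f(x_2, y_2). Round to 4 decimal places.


Gradient descent on f(x,y) = 5*x^2 + 2*y^2.
Starting point: (-1.009, -2.5596), alpha = 0.01
Step 1: grad_x = 2*5*-1.009 = -10.09, grad_y = 2*2*-2.5596 = -10.2384
  x_1 = -1.009 - 0.01*-10.09 = -0.9081
  y_1 = -2.5596 - 0.01*-10.2384 = -2.4572
Step 2: grad_x = 2*5*-0.9081 = -9.081, grad_y = 2*2*-2.4572 = -9.8289
  x_2 = -0.9081 - 0.01*-9.081 = -0.8173
  y_2 = -2.4572 - 0.01*-9.8289 = -2.3589
f(-0.8173, -2.3589) = 5*(-0.8173)^2 + 2*(-2.3589)^2 = 14.4689


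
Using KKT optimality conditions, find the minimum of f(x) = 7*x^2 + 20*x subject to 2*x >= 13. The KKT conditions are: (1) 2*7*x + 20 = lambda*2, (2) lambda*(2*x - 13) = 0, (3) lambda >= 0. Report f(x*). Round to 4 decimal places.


Step 1: Try lambda = 0 (constraint inactive).
x_unc = -20/(2*7) = -1.4286
Check: 2*-1.4286 = -2.8572 < 13 -- violated!
Step 2: Constraint must be active: 2*x = 13
x* = 13/2 = 6.5
lambda = (2*7*6.5 + 20)/2 = 55.5
Step 3: Compute optimal value.
f(x*) = 7*6.5^2 + 20*6.5 = 425.75


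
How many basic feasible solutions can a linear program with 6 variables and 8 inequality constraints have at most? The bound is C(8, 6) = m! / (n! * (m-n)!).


Each vertex corresponds to some choice of n active constraints out of m, so the number of vertices is at most C(m, n) = m! / (n!(m-n)!).
m = 8, n = 6
Numerator: 8 * 7 * 6 * 5 * 4 * 3
Denominator: 6! = 720
C(8, 6) = 28
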